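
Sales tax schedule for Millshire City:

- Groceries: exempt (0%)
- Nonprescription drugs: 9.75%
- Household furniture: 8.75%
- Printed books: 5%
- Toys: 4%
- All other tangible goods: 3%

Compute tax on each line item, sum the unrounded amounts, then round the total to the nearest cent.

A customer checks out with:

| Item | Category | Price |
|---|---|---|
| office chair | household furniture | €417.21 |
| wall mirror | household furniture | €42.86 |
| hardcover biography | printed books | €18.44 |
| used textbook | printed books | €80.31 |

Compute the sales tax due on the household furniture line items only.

€40.26

Office chair €417.21: household furniture → 8.75% → €36.505875
Wall mirror €42.86: household furniture → 8.75% → €3.75025
Tax on household furniture: unrounded sum = €40.256125 → €40.26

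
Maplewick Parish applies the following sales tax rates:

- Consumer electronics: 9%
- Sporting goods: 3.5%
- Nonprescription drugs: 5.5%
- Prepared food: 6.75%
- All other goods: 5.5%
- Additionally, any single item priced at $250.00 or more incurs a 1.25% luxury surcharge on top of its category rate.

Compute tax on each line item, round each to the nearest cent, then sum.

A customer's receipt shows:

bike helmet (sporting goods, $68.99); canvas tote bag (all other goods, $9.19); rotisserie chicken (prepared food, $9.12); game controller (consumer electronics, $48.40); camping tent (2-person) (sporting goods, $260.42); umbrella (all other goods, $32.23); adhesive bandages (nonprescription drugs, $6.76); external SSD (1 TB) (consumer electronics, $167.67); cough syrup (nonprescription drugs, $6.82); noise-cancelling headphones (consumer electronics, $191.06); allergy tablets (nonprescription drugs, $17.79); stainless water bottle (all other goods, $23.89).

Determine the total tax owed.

Bike helmet $68.99: sporting goods → 3.5% → $2.41
Canvas tote bag $9.19: all other goods → 5.5% → $0.51
Rotisserie chicken $9.12: prepared food → 6.75% → $0.62
Game controller $48.40: consumer electronics → 9% → $4.36
Camping tent (2-person) $260.42: sporting goods → 3.5% + 1.25% surcharge = 4.75% → $12.37
Umbrella $32.23: all other goods → 5.5% → $1.77
Adhesive bandages $6.76: nonprescription drugs → 5.5% → $0.37
External SSD (1 TB) $167.67: consumer electronics → 9% → $15.09
Cough syrup $6.82: nonprescription drugs → 5.5% → $0.38
Noise-cancelling headphones $191.06: consumer electronics → 9% → $17.20
Allergy tablets $17.79: nonprescription drugs → 5.5% → $0.98
Stainless water bottle $23.89: all other goods → 5.5% → $1.31
Total tax = $2.41 + $0.51 + $0.62 + $4.36 + $12.37 + $1.77 + $0.37 + $15.09 + $0.38 + $17.20 + $0.98 + $1.31 = $57.37

$57.37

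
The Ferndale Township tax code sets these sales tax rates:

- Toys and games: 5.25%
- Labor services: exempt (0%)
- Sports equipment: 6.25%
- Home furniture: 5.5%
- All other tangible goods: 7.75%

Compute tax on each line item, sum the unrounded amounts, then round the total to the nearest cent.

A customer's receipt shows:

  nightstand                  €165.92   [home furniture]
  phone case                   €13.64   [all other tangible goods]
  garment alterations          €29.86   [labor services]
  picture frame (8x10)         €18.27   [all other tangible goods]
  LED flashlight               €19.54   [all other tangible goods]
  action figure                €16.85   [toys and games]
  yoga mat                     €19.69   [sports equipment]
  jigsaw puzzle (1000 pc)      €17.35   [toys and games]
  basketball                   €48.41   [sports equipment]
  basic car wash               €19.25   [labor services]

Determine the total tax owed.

€19.16

Nightstand €165.92: home furniture → 5.5% → €9.1256
Phone case €13.64: all other tangible goods → 7.75% → €1.0571
Garment alterations €29.86: labor services → 0% → €0.00
Picture frame (8x10) €18.27: all other tangible goods → 7.75% → €1.415925
LED flashlight €19.54: all other tangible goods → 7.75% → €1.51435
Action figure €16.85: toys and games → 5.25% → €0.884625
Yoga mat €19.69: sports equipment → 6.25% → €1.230625
Jigsaw puzzle (1000 pc) €17.35: toys and games → 5.25% → €0.910875
Basketball €48.41: sports equipment → 6.25% → €3.025625
Basic car wash €19.25: labor services → 0% → €0.00
Unrounded tax sum = €19.164725 → €19.16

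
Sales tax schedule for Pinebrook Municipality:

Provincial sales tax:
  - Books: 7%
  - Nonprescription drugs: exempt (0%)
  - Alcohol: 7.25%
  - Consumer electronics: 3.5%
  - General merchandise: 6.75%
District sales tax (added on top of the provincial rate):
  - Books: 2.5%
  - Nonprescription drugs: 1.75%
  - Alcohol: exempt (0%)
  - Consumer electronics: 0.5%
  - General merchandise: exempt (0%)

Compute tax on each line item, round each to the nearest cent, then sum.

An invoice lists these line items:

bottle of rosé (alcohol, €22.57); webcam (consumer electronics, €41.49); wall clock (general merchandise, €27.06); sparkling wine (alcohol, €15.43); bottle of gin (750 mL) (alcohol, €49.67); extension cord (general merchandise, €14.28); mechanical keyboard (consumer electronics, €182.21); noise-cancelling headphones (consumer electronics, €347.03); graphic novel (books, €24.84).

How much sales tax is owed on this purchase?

Bottle of rosé €22.57: alcohol → 7.25% + 0% district = 7.25% → €1.64
Webcam €41.49: consumer electronics → 3.5% + 0.5% district = 4% → €1.66
Wall clock €27.06: general merchandise → 6.75% + 0% district = 6.75% → €1.83
Sparkling wine €15.43: alcohol → 7.25% + 0% district = 7.25% → €1.12
Bottle of gin (750 mL) €49.67: alcohol → 7.25% + 0% district = 7.25% → €3.60
Extension cord €14.28: general merchandise → 6.75% + 0% district = 6.75% → €0.96
Mechanical keyboard €182.21: consumer electronics → 3.5% + 0.5% district = 4% → €7.29
Noise-cancelling headphones €347.03: consumer electronics → 3.5% + 0.5% district = 4% → €13.88
Graphic novel €24.84: books → 7% + 2.5% district = 9.5% → €2.36
Total tax = €1.64 + €1.66 + €1.83 + €1.12 + €3.60 + €0.96 + €7.29 + €13.88 + €2.36 = €34.34

€34.34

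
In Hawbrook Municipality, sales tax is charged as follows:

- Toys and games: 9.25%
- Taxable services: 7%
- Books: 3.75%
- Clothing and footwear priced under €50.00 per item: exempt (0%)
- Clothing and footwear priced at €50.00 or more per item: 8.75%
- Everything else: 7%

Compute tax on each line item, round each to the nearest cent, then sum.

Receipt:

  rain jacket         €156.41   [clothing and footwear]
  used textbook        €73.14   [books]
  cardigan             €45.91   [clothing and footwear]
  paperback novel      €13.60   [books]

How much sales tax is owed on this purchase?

Rain jacket €156.41: clothing and footwear, €50.00 or more → 8.75% → €13.69
Used textbook €73.14: books → 3.75% → €2.74
Cardigan €45.91: clothing and footwear, under €50.00 → 0% → €0.00
Paperback novel €13.60: books → 3.75% → €0.51
Total tax = €13.69 + €2.74 + €0.51 = €16.94

€16.94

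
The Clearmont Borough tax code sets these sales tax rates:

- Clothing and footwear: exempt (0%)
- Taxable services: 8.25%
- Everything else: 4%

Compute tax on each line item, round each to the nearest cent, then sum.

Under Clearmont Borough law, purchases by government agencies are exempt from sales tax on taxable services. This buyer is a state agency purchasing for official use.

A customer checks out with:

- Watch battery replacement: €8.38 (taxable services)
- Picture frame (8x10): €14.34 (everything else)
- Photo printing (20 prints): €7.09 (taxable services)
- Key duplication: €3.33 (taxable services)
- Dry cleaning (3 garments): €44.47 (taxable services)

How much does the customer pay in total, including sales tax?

€78.18

Watch battery replacement €8.38: taxable services, buyer-exempt → 0% → €0.00
Picture frame (8x10) €14.34: everything else → 4% → €0.57
Photo printing (20 prints) €7.09: taxable services, buyer-exempt → 0% → €0.00
Key duplication €3.33: taxable services, buyer-exempt → 0% → €0.00
Dry cleaning (3 garments) €44.47: taxable services, buyer-exempt → 0% → €0.00
Subtotal = €77.61; tax = €0.57; total due = €78.18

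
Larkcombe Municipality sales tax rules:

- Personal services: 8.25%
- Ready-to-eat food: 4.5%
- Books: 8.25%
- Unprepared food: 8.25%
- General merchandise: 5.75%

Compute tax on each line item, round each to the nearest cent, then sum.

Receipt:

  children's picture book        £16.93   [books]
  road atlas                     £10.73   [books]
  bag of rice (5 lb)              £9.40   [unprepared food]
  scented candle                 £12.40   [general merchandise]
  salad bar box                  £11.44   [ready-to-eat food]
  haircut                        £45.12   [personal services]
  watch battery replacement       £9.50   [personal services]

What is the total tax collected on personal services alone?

Haircut £45.12: personal services → 8.25% → £3.72
Watch battery replacement £9.50: personal services → 8.25% → £0.78
Tax on personal services = £3.72 + £0.78 = £4.50

£4.50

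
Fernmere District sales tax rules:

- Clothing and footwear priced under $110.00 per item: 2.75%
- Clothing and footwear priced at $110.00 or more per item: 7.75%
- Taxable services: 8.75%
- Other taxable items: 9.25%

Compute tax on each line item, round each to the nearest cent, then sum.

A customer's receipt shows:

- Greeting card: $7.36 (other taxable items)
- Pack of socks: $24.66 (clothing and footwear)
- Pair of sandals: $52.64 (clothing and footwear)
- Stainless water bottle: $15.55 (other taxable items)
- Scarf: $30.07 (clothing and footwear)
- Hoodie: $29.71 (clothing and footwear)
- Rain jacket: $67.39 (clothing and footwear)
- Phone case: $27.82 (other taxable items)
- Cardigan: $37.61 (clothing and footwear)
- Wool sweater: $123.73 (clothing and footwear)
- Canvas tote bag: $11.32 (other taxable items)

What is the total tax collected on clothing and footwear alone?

Pack of socks $24.66: clothing and footwear, under $110.00 → 2.75% → $0.68
Pair of sandals $52.64: clothing and footwear, under $110.00 → 2.75% → $1.45
Scarf $30.07: clothing and footwear, under $110.00 → 2.75% → $0.83
Hoodie $29.71: clothing and footwear, under $110.00 → 2.75% → $0.82
Rain jacket $67.39: clothing and footwear, under $110.00 → 2.75% → $1.85
Cardigan $37.61: clothing and footwear, under $110.00 → 2.75% → $1.03
Wool sweater $123.73: clothing and footwear, $110.00 or more → 7.75% → $9.59
Tax on clothing and footwear = $0.68 + $1.45 + $0.83 + $0.82 + $1.85 + $1.03 + $9.59 = $16.25

$16.25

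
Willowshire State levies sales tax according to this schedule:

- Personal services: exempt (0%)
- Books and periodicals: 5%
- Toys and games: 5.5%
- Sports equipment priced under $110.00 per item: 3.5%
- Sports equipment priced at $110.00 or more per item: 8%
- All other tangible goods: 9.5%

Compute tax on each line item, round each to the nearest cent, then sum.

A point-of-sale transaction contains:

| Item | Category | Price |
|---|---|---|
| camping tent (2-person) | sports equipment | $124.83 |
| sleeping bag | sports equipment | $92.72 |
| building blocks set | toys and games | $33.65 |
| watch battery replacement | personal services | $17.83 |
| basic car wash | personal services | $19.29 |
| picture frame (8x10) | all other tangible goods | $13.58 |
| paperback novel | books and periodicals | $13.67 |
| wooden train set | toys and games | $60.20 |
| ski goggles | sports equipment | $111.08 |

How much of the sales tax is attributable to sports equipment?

Camping tent (2-person) $124.83: sports equipment, $110.00 or more → 8% → $9.99
Sleeping bag $92.72: sports equipment, under $110.00 → 3.5% → $3.25
Ski goggles $111.08: sports equipment, $110.00 or more → 8% → $8.89
Tax on sports equipment = $9.99 + $3.25 + $8.89 = $22.13

$22.13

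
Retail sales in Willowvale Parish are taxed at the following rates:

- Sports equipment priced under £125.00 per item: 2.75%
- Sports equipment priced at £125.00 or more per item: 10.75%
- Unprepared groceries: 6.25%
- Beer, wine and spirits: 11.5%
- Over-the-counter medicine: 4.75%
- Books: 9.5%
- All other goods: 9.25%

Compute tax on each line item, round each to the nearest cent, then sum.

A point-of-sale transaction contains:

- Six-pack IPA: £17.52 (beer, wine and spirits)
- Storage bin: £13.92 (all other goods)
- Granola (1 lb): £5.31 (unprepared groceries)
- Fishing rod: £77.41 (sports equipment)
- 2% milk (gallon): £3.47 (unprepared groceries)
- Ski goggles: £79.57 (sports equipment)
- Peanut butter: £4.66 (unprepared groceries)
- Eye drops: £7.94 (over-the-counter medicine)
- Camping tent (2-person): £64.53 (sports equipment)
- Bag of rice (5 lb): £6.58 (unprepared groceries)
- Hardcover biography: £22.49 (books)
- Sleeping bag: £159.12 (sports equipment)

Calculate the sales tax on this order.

Six-pack IPA £17.52: beer, wine and spirits → 11.5% → £2.01
Storage bin £13.92: all other goods → 9.25% → £1.29
Granola (1 lb) £5.31: unprepared groceries → 6.25% → £0.33
Fishing rod £77.41: sports equipment, under £125.00 → 2.75% → £2.13
2% milk (gallon) £3.47: unprepared groceries → 6.25% → £0.22
Ski goggles £79.57: sports equipment, under £125.00 → 2.75% → £2.19
Peanut butter £4.66: unprepared groceries → 6.25% → £0.29
Eye drops £7.94: over-the-counter medicine → 4.75% → £0.38
Camping tent (2-person) £64.53: sports equipment, under £125.00 → 2.75% → £1.77
Bag of rice (5 lb) £6.58: unprepared groceries → 6.25% → £0.41
Hardcover biography £22.49: books → 9.5% → £2.14
Sleeping bag £159.12: sports equipment, £125.00 or more → 10.75% → £17.11
Total tax = £2.01 + £1.29 + £0.33 + £2.13 + £0.22 + £2.19 + £0.29 + £0.38 + £1.77 + £0.41 + £2.14 + £17.11 = £30.27

£30.27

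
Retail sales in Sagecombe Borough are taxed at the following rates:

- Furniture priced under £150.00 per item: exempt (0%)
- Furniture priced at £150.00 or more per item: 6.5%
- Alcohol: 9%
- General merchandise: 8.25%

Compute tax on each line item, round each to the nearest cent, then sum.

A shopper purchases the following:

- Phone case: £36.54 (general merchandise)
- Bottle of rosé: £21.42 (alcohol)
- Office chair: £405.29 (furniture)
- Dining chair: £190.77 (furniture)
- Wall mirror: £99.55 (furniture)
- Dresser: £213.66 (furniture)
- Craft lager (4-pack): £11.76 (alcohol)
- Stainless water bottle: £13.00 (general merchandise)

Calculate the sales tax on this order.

Phone case £36.54: general merchandise → 8.25% → £3.01
Bottle of rosé £21.42: alcohol → 9% → £1.93
Office chair £405.29: furniture, £150.00 or more → 6.5% → £26.34
Dining chair £190.77: furniture, £150.00 or more → 6.5% → £12.40
Wall mirror £99.55: furniture, under £150.00 → 0% → £0.00
Dresser £213.66: furniture, £150.00 or more → 6.5% → £13.89
Craft lager (4-pack) £11.76: alcohol → 9% → £1.06
Stainless water bottle £13.00: general merchandise → 8.25% → £1.07
Total tax = £3.01 + £1.93 + £26.34 + £12.40 + £13.89 + £1.06 + £1.07 = £59.70

£59.70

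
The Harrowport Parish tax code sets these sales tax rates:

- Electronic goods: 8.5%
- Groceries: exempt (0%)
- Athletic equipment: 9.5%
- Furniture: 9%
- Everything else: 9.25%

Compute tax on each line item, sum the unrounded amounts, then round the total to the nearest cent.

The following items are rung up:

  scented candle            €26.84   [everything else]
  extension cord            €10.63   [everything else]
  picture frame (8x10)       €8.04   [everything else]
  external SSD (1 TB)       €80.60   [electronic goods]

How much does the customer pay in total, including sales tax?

€137.17

Scented candle €26.84: everything else → 9.25% → €2.4827
Extension cord €10.63: everything else → 9.25% → €0.983275
Picture frame (8x10) €8.04: everything else → 9.25% → €0.7437
External SSD (1 TB) €80.60: electronic goods → 8.5% → €6.851
Subtotal = €126.11; unrounded tax = €11.060675 → €11.06; total due = €137.17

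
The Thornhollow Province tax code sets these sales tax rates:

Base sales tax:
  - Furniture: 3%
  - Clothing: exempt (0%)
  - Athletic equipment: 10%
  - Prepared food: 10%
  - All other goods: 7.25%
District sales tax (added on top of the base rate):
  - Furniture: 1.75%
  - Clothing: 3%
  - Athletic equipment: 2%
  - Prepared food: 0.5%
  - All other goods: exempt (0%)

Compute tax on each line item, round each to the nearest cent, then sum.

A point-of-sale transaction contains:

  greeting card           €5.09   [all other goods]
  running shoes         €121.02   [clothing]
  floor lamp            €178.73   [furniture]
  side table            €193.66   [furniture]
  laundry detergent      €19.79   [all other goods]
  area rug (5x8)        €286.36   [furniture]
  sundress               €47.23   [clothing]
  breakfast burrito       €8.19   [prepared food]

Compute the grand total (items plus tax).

Greeting card €5.09: all other goods → 7.25% + 0% district = 7.25% → €0.37
Running shoes €121.02: clothing → 0% + 3% district = 3% → €3.63
Floor lamp €178.73: furniture → 3% + 1.75% district = 4.75% → €8.49
Side table €193.66: furniture → 3% + 1.75% district = 4.75% → €9.20
Laundry detergent €19.79: all other goods → 7.25% + 0% district = 7.25% → €1.43
Area rug (5x8) €286.36: furniture → 3% + 1.75% district = 4.75% → €13.60
Sundress €47.23: clothing → 0% + 3% district = 3% → €1.42
Breakfast burrito €8.19: prepared food → 10% + 0.5% district = 10.5% → €0.86
Subtotal = €860.07; tax = €39.00; total due = €899.07

€899.07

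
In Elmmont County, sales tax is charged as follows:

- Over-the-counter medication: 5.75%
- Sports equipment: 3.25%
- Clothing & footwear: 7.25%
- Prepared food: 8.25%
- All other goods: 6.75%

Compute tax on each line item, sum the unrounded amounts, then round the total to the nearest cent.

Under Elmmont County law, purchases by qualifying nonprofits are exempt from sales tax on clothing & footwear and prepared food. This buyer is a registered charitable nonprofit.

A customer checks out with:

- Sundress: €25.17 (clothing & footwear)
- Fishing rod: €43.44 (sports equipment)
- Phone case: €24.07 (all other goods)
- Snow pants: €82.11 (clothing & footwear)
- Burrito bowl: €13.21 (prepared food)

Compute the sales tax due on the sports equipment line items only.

Fishing rod €43.44: sports equipment → 3.25% → €1.4118
Tax on sports equipment: unrounded sum = €1.4118 → €1.41

€1.41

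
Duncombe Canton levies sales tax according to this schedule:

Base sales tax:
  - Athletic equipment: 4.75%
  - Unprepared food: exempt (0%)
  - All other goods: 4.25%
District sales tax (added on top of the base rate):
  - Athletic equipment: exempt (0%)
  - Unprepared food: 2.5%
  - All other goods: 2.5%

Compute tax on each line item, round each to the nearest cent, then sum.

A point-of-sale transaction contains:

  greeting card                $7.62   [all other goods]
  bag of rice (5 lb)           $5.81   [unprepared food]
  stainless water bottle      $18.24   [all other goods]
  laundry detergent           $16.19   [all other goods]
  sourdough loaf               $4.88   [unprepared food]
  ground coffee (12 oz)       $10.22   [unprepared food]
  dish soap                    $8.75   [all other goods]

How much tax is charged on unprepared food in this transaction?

Bag of rice (5 lb) $5.81: unprepared food → 0% + 2.5% district = 2.5% → $0.15
Sourdough loaf $4.88: unprepared food → 0% + 2.5% district = 2.5% → $0.12
Ground coffee (12 oz) $10.22: unprepared food → 0% + 2.5% district = 2.5% → $0.26
Tax on unprepared food = $0.15 + $0.12 + $0.26 = $0.53

$0.53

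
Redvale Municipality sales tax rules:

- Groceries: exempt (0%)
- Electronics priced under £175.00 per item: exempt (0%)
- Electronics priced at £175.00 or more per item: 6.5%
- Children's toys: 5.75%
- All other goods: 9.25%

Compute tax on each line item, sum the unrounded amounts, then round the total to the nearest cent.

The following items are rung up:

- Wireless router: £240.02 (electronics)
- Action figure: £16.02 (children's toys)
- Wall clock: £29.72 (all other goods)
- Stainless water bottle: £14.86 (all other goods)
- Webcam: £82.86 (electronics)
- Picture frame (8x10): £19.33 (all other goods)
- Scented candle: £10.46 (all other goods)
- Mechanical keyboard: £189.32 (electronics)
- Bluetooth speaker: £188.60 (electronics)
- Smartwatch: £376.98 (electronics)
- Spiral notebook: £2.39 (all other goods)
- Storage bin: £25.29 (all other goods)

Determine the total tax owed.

Wireless router £240.02: electronics, £175.00 or more → 6.5% → £15.6013
Action figure £16.02: children's toys → 5.75% → £0.92115
Wall clock £29.72: all other goods → 9.25% → £2.7491
Stainless water bottle £14.86: all other goods → 9.25% → £1.37455
Webcam £82.86: electronics, under £175.00 → 0% → £0.00
Picture frame (8x10) £19.33: all other goods → 9.25% → £1.788025
Scented candle £10.46: all other goods → 9.25% → £0.96755
Mechanical keyboard £189.32: electronics, £175.00 or more → 6.5% → £12.3058
Bluetooth speaker £188.60: electronics, £175.00 or more → 6.5% → £12.259
Smartwatch £376.98: electronics, £175.00 or more → 6.5% → £24.5037
Spiral notebook £2.39: all other goods → 9.25% → £0.221075
Storage bin £25.29: all other goods → 9.25% → £2.339325
Unrounded tax sum = £75.030575 → £75.03

£75.03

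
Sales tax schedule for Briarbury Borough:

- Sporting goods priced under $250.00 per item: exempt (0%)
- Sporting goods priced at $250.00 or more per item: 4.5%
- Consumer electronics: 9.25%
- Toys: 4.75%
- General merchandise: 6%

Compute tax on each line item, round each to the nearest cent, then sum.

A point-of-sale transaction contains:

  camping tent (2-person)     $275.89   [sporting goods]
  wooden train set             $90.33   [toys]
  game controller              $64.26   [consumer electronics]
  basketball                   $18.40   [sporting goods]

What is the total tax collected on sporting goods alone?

Camping tent (2-person) $275.89: sporting goods, $250.00 or more → 4.5% → $12.42
Basketball $18.40: sporting goods, under $250.00 → 0% → $0.00
Tax on sporting goods = $12.42 + $0.00 = $12.42

$12.42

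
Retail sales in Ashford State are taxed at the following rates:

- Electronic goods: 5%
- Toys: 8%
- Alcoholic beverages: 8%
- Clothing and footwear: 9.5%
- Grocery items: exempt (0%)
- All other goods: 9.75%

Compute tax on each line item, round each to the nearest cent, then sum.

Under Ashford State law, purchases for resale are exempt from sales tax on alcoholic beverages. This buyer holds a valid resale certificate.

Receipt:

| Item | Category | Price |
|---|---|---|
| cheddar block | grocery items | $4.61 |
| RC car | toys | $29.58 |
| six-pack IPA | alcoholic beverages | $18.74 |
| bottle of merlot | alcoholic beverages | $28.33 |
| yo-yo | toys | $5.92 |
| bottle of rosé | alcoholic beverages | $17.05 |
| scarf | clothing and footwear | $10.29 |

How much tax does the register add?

$3.82

Cheddar block $4.61: grocery items → 0% → $0.00
RC car $29.58: toys → 8% → $2.37
Six-pack IPA $18.74: alcoholic beverages, buyer-exempt → 0% → $0.00
Bottle of merlot $28.33: alcoholic beverages, buyer-exempt → 0% → $0.00
Yo-yo $5.92: toys → 8% → $0.47
Bottle of rosé $17.05: alcoholic beverages, buyer-exempt → 0% → $0.00
Scarf $10.29: clothing and footwear → 9.5% → $0.98
Total tax = $2.37 + $0.47 + $0.98 = $3.82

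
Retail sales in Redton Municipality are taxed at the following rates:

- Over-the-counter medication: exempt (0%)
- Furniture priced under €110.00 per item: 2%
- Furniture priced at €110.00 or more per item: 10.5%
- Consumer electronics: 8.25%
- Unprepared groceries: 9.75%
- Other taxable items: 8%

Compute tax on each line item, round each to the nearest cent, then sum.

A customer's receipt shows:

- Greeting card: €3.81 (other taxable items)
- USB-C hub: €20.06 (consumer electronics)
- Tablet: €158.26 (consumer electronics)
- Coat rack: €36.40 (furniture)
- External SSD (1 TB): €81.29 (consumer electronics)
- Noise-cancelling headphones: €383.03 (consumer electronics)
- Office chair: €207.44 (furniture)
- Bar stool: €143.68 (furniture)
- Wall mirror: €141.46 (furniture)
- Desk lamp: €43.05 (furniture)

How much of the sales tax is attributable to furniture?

Coat rack €36.40: furniture, under €110.00 → 2% → €0.73
Office chair €207.44: furniture, €110.00 or more → 10.5% → €21.78
Bar stool €143.68: furniture, €110.00 or more → 10.5% → €15.09
Wall mirror €141.46: furniture, €110.00 or more → 10.5% → €14.85
Desk lamp €43.05: furniture, under €110.00 → 2% → €0.86
Tax on furniture = €0.73 + €21.78 + €15.09 + €14.85 + €0.86 = €53.31

€53.31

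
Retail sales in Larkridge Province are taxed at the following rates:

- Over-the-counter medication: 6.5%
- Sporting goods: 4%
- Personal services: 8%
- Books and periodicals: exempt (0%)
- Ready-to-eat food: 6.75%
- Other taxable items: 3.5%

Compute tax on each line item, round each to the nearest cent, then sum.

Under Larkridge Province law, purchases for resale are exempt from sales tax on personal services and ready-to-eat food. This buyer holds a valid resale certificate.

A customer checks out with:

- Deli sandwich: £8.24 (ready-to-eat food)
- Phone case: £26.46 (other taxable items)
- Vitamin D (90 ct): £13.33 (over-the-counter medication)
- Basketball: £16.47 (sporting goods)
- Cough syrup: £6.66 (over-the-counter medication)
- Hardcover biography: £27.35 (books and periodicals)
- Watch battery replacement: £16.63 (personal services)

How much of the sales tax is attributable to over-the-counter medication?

£1.30

Vitamin D (90 ct) £13.33: over-the-counter medication → 6.5% → £0.87
Cough syrup £6.66: over-the-counter medication → 6.5% → £0.43
Tax on over-the-counter medication = £0.87 + £0.43 = £1.30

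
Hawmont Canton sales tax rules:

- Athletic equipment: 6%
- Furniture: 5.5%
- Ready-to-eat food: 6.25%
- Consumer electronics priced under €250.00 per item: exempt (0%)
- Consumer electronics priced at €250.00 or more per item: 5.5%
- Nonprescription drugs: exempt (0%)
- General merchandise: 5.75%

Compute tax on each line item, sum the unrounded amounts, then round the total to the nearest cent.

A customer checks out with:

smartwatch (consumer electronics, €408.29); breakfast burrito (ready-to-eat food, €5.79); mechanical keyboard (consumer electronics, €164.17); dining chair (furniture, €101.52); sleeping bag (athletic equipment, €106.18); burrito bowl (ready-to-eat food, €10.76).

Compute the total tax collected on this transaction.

€35.44

Smartwatch €408.29: consumer electronics, €250.00 or more → 5.5% → €22.45595
Breakfast burrito €5.79: ready-to-eat food → 6.25% → €0.361875
Mechanical keyboard €164.17: consumer electronics, under €250.00 → 0% → €0.00
Dining chair €101.52: furniture → 5.5% → €5.5836
Sleeping bag €106.18: athletic equipment → 6% → €6.3708
Burrito bowl €10.76: ready-to-eat food → 6.25% → €0.6725
Unrounded tax sum = €35.444725 → €35.44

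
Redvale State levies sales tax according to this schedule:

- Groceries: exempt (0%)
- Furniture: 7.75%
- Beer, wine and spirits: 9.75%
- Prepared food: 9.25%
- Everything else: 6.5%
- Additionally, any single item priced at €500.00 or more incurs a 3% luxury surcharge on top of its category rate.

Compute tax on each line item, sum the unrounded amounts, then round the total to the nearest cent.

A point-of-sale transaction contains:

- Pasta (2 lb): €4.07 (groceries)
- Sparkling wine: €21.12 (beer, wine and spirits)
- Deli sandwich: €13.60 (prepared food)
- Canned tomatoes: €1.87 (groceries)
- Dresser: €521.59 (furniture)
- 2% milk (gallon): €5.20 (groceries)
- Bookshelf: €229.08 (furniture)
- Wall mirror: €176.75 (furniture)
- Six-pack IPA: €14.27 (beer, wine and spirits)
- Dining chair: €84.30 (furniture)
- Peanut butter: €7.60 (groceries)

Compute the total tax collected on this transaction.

€98.76

Pasta (2 lb) €4.07: groceries → 0% → €0.00
Sparkling wine €21.12: beer, wine and spirits → 9.75% → €2.0592
Deli sandwich €13.60: prepared food → 9.25% → €1.258
Canned tomatoes €1.87: groceries → 0% → €0.00
Dresser €521.59: furniture → 7.75% + 3% surcharge = 10.75% → €56.070925
2% milk (gallon) €5.20: groceries → 0% → €0.00
Bookshelf €229.08: furniture → 7.75% → €17.7537
Wall mirror €176.75: furniture → 7.75% → €13.698125
Six-pack IPA €14.27: beer, wine and spirits → 9.75% → €1.391325
Dining chair €84.30: furniture → 7.75% → €6.53325
Peanut butter €7.60: groceries → 0% → €0.00
Unrounded tax sum = €98.764525 → €98.76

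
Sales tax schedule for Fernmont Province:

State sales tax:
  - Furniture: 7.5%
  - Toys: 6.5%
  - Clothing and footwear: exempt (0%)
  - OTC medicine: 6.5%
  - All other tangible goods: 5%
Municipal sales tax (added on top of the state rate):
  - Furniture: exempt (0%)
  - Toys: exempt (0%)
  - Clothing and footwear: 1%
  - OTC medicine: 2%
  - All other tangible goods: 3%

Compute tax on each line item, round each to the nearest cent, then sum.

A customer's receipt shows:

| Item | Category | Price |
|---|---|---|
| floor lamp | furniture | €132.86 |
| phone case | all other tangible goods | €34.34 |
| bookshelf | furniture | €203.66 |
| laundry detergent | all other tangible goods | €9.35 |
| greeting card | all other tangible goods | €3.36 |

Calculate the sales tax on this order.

Floor lamp €132.86: furniture → 7.5% + 0% municipal = 7.5% → €9.96
Phone case €34.34: all other tangible goods → 5% + 3% municipal = 8% → €2.75
Bookshelf €203.66: furniture → 7.5% + 0% municipal = 7.5% → €15.27
Laundry detergent €9.35: all other tangible goods → 5% + 3% municipal = 8% → €0.75
Greeting card €3.36: all other tangible goods → 5% + 3% municipal = 8% → €0.27
Total tax = €9.96 + €2.75 + €15.27 + €0.75 + €0.27 = €29.00

€29.00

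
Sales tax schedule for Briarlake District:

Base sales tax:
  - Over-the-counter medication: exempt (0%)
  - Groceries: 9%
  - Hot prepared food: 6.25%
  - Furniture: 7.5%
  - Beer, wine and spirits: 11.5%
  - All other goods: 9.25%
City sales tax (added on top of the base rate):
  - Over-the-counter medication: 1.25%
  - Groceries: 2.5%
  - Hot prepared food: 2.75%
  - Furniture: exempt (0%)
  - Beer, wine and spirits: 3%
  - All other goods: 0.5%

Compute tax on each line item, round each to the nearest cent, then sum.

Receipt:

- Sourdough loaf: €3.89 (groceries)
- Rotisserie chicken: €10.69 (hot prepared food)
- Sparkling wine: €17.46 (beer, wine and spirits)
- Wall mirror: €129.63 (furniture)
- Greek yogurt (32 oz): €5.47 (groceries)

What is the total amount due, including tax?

€181.43

Sourdough loaf €3.89: groceries → 9% + 2.5% city = 11.5% → €0.45
Rotisserie chicken €10.69: hot prepared food → 6.25% + 2.75% city = 9% → €0.96
Sparkling wine €17.46: beer, wine and spirits → 11.5% + 3% city = 14.5% → €2.53
Wall mirror €129.63: furniture → 7.5% + 0% city = 7.5% → €9.72
Greek yogurt (32 oz) €5.47: groceries → 9% + 2.5% city = 11.5% → €0.63
Subtotal = €167.14; tax = €14.29; total due = €181.43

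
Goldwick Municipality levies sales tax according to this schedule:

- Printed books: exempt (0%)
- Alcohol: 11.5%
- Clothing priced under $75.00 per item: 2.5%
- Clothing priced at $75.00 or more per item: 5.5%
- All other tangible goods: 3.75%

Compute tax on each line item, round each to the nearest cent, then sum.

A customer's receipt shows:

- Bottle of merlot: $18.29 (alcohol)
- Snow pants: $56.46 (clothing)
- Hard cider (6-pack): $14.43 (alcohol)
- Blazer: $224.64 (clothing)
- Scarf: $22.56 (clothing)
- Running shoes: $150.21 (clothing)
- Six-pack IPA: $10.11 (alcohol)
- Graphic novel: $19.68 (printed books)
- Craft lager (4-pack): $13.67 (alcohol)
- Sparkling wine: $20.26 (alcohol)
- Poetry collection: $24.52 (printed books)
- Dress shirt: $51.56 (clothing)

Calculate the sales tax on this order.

Bottle of merlot $18.29: alcohol → 11.5% → $2.10
Snow pants $56.46: clothing, under $75.00 → 2.5% → $1.41
Hard cider (6-pack) $14.43: alcohol → 11.5% → $1.66
Blazer $224.64: clothing, $75.00 or more → 5.5% → $12.36
Scarf $22.56: clothing, under $75.00 → 2.5% → $0.56
Running shoes $150.21: clothing, $75.00 or more → 5.5% → $8.26
Six-pack IPA $10.11: alcohol → 11.5% → $1.16
Graphic novel $19.68: printed books → 0% → $0.00
Craft lager (4-pack) $13.67: alcohol → 11.5% → $1.57
Sparkling wine $20.26: alcohol → 11.5% → $2.33
Poetry collection $24.52: printed books → 0% → $0.00
Dress shirt $51.56: clothing, under $75.00 → 2.5% → $1.29
Total tax = $2.10 + $1.41 + $1.66 + $12.36 + $0.56 + $8.26 + $1.16 + $1.57 + $2.33 + $1.29 = $32.70

$32.70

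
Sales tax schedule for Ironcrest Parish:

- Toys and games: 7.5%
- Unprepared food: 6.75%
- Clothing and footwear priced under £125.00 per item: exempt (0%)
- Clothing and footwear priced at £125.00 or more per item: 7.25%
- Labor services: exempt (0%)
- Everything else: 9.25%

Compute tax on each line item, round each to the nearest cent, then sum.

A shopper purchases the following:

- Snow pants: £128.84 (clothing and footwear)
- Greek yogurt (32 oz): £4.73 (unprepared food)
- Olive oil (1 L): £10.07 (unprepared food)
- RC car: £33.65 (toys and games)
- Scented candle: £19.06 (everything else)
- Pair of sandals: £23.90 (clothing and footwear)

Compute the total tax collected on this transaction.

Snow pants £128.84: clothing and footwear, £125.00 or more → 7.25% → £9.34
Greek yogurt (32 oz) £4.73: unprepared food → 6.75% → £0.32
Olive oil (1 L) £10.07: unprepared food → 6.75% → £0.68
RC car £33.65: toys and games → 7.5% → £2.52
Scented candle £19.06: everything else → 9.25% → £1.76
Pair of sandals £23.90: clothing and footwear, under £125.00 → 0% → £0.00
Total tax = £9.34 + £0.32 + £0.68 + £2.52 + £1.76 = £14.62

£14.62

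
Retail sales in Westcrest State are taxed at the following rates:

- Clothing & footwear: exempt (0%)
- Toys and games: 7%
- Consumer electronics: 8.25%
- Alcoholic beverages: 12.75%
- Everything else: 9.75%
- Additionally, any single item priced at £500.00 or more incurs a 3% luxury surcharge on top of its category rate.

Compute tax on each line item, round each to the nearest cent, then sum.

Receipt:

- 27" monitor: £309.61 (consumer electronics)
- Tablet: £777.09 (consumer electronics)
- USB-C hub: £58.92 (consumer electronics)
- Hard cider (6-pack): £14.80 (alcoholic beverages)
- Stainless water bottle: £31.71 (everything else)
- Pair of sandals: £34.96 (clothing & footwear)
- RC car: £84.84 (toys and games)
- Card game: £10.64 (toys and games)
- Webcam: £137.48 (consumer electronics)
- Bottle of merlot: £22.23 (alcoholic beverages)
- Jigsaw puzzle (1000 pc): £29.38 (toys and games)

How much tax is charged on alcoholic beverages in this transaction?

Hard cider (6-pack) £14.80: alcoholic beverages → 12.75% → £1.89
Bottle of merlot £22.23: alcoholic beverages → 12.75% → £2.83
Tax on alcoholic beverages = £1.89 + £2.83 = £4.72

£4.72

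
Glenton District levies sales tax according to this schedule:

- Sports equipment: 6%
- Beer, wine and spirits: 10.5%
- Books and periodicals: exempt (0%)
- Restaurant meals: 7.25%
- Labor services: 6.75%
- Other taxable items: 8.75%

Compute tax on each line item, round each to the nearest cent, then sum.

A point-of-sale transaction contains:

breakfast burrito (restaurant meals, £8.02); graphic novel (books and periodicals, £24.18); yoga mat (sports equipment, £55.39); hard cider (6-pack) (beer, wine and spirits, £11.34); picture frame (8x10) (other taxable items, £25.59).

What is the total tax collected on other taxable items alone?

Picture frame (8x10) £25.59: other taxable items → 8.75% → £2.24
Tax on other taxable items = £2.24

£2.24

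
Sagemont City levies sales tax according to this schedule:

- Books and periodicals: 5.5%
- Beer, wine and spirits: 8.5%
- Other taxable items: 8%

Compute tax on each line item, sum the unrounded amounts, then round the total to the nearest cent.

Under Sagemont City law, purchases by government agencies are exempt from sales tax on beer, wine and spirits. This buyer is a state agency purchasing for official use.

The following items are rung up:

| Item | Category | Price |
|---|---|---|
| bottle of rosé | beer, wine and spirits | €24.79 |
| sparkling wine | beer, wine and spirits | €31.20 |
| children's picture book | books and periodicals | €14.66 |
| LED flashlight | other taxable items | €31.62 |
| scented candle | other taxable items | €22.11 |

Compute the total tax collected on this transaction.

€5.10

Bottle of rosé €24.79: beer, wine and spirits, buyer-exempt → 0% → €0.00
Sparkling wine €31.20: beer, wine and spirits, buyer-exempt → 0% → €0.00
Children's picture book €14.66: books and periodicals → 5.5% → €0.8063
LED flashlight €31.62: other taxable items → 8% → €2.5296
Scented candle €22.11: other taxable items → 8% → €1.7688
Unrounded tax sum = €5.1047 → €5.10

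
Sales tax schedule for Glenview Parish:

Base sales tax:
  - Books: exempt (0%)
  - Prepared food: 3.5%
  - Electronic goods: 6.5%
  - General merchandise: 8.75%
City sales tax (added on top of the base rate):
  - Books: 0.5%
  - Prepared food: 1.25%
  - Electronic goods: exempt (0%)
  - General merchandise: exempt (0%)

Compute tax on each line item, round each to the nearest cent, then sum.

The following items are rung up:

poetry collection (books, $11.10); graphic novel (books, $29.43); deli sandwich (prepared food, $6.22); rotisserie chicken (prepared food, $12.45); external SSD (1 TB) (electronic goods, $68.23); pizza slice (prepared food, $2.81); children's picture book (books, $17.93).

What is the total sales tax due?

Poetry collection $11.10: books → 0% + 0.5% city = 0.5% → $0.06
Graphic novel $29.43: books → 0% + 0.5% city = 0.5% → $0.15
Deli sandwich $6.22: prepared food → 3.5% + 1.25% city = 4.75% → $0.30
Rotisserie chicken $12.45: prepared food → 3.5% + 1.25% city = 4.75% → $0.59
External SSD (1 TB) $68.23: electronic goods → 6.5% + 0% city = 6.5% → $4.43
Pizza slice $2.81: prepared food → 3.5% + 1.25% city = 4.75% → $0.13
Children's picture book $17.93: books → 0% + 0.5% city = 0.5% → $0.09
Total tax = $0.06 + $0.15 + $0.30 + $0.59 + $4.43 + $0.13 + $0.09 = $5.75

$5.75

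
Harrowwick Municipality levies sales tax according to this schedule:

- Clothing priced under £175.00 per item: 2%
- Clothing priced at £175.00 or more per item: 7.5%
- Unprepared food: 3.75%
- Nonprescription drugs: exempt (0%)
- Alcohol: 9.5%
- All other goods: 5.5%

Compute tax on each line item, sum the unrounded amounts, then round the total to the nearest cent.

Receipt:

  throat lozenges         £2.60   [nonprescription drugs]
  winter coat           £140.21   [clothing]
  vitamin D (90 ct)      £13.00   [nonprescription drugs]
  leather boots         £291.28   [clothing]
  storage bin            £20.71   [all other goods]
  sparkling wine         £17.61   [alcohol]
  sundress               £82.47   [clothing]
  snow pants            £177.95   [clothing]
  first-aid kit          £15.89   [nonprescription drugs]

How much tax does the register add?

Throat lozenges £2.60: nonprescription drugs → 0% → £0.00
Winter coat £140.21: clothing, under £175.00 → 2% → £2.8042
Vitamin D (90 ct) £13.00: nonprescription drugs → 0% → £0.00
Leather boots £291.28: clothing, £175.00 or more → 7.5% → £21.846
Storage bin £20.71: all other goods → 5.5% → £1.13905
Sparkling wine £17.61: alcohol → 9.5% → £1.67295
Sundress £82.47: clothing, under £175.00 → 2% → £1.6494
Snow pants £177.95: clothing, £175.00 or more → 7.5% → £13.34625
First-aid kit £15.89: nonprescription drugs → 0% → £0.00
Unrounded tax sum = £42.45785 → £42.46

£42.46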